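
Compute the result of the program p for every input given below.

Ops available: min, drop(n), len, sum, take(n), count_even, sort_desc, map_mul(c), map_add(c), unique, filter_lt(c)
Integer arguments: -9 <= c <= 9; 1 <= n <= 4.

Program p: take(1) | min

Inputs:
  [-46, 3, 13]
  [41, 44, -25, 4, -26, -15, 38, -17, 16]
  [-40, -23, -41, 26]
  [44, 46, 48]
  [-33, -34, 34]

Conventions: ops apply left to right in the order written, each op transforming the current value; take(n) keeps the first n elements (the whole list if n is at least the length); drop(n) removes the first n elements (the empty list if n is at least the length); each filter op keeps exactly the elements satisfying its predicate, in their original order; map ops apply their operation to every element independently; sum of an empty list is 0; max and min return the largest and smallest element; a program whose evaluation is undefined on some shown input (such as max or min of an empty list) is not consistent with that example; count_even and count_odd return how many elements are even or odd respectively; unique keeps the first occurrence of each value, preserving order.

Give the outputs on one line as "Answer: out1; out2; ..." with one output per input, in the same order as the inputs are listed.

Execution, op by op:
  [-46, 3, 13] -> [-46] -> -46
  [41, 44, -25, 4, -26, -15, 38, -17, 16] -> [41] -> 41
  [-40, -23, -41, 26] -> [-40] -> -40
  [44, 46, 48] -> [44] -> 44
  [-33, -34, 34] -> [-33] -> -33

-46; 41; -40; 44; -33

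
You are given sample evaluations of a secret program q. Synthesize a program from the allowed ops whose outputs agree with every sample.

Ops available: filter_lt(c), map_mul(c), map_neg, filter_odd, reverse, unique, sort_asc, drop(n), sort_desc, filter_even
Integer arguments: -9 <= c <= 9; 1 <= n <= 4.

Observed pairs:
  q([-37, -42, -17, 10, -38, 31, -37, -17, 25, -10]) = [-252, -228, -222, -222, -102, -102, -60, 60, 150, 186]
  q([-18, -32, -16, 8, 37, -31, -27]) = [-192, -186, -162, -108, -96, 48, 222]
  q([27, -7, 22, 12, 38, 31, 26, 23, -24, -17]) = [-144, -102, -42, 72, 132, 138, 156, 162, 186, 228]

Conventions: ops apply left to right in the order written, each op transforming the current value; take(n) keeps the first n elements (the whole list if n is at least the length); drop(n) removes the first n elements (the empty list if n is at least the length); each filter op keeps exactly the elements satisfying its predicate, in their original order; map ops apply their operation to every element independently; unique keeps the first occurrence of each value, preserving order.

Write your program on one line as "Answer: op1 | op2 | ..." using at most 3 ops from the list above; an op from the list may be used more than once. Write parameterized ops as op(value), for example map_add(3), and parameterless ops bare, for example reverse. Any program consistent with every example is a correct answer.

map_mul(6) | reverse | sort_asc

Check, running the answer program on each example:
  [-37, -42, -17, 10, -38, 31, -37, -17, 25, -10] -> [-222, -252, -102, 60, -228, 186, -222, -102, 150, -60] -> [-60, 150, -102, -222, 186, -228, 60, -102, -252, -222] -> [-252, -228, -222, -222, -102, -102, -60, 60, 150, 186]
  [-18, -32, -16, 8, 37, -31, -27] -> [-108, -192, -96, 48, 222, -186, -162] -> [-162, -186, 222, 48, -96, -192, -108] -> [-192, -186, -162, -108, -96, 48, 222]
  [27, -7, 22, 12, 38, 31, 26, 23, -24, -17] -> [162, -42, 132, 72, 228, 186, 156, 138, -144, -102] -> [-102, -144, 138, 156, 186, 228, 72, 132, -42, 162] -> [-144, -102, -42, 72, 132, 138, 156, 162, 186, 228]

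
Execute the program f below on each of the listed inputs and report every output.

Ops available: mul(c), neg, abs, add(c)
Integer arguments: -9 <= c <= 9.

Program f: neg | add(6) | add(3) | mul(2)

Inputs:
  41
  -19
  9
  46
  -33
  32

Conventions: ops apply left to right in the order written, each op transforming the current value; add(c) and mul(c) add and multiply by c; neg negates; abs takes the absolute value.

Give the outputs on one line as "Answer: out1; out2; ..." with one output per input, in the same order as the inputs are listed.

Execution, op by op:
  41 -> -41 -> -35 -> -32 -> -64
  -19 -> 19 -> 25 -> 28 -> 56
  9 -> -9 -> -3 -> 0 -> 0
  46 -> -46 -> -40 -> -37 -> -74
  -33 -> 33 -> 39 -> 42 -> 84
  32 -> -32 -> -26 -> -23 -> -46

-64; 56; 0; -74; 84; -46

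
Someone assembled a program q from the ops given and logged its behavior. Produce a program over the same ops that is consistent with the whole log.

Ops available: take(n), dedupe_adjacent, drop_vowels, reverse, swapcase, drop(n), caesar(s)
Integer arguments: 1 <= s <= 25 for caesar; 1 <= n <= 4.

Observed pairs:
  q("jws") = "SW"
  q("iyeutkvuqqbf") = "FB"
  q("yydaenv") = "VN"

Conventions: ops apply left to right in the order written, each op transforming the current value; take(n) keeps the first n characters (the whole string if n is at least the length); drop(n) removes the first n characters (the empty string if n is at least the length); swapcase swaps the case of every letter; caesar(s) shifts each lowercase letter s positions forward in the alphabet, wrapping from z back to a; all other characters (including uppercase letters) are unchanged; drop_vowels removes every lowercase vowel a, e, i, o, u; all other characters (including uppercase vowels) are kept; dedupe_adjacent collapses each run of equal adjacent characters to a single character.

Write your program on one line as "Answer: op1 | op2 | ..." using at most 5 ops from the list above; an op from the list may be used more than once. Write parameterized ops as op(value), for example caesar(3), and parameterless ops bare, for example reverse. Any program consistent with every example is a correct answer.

reverse | drop_vowels | swapcase | take(2)

Check, running the answer program on each example:
  "jws" -> "swj" -> "swj" -> "SWJ" -> "SW"
  "iyeutkvuqqbf" -> "fbqquvktueyi" -> "fbqqvkty" -> "FBQQVKTY" -> "FB"
  "yydaenv" -> "vneadyy" -> "vndyy" -> "VNDYY" -> "VN"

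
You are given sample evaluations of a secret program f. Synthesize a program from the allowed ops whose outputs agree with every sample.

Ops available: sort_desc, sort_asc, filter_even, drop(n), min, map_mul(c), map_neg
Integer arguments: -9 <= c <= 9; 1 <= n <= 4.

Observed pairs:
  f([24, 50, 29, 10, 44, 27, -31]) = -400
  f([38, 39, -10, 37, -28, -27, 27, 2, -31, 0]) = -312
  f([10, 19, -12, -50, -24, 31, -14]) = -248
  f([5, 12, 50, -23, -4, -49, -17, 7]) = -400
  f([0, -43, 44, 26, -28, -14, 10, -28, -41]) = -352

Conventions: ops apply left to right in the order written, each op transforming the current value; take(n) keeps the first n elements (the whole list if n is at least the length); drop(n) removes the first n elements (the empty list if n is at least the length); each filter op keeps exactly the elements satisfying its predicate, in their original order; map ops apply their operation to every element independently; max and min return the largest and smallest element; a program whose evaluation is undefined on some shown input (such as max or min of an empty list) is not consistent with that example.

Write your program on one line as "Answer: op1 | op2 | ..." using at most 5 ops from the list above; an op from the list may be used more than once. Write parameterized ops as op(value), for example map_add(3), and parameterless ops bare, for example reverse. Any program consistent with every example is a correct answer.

map_mul(8) | sort_asc | map_neg | min

Check, running the answer program on each example:
  [24, 50, 29, 10, 44, 27, -31] -> [192, 400, 232, 80, 352, 216, -248] -> [-248, 80, 192, 216, 232, 352, 400] -> [248, -80, -192, -216, -232, -352, -400] -> -400
  [38, 39, -10, 37, -28, -27, 27, 2, -31, 0] -> [304, 312, -80, 296, -224, -216, 216, 16, -248, 0] -> [-248, -224, -216, -80, 0, 16, 216, 296, 304, 312] -> [248, 224, 216, 80, 0, -16, -216, -296, -304, -312] -> -312
  [10, 19, -12, -50, -24, 31, -14] -> [80, 152, -96, -400, -192, 248, -112] -> [-400, -192, -112, -96, 80, 152, 248] -> [400, 192, 112, 96, -80, -152, -248] -> -248
  [5, 12, 50, -23, -4, -49, -17, 7] -> [40, 96, 400, -184, -32, -392, -136, 56] -> [-392, -184, -136, -32, 40, 56, 96, 400] -> [392, 184, 136, 32, -40, -56, -96, -400] -> -400
  [0, -43, 44, 26, -28, -14, 10, -28, -41] -> [0, -344, 352, 208, -224, -112, 80, -224, -328] -> [-344, -328, -224, -224, -112, 0, 80, 208, 352] -> [344, 328, 224, 224, 112, 0, -80, -208, -352] -> -352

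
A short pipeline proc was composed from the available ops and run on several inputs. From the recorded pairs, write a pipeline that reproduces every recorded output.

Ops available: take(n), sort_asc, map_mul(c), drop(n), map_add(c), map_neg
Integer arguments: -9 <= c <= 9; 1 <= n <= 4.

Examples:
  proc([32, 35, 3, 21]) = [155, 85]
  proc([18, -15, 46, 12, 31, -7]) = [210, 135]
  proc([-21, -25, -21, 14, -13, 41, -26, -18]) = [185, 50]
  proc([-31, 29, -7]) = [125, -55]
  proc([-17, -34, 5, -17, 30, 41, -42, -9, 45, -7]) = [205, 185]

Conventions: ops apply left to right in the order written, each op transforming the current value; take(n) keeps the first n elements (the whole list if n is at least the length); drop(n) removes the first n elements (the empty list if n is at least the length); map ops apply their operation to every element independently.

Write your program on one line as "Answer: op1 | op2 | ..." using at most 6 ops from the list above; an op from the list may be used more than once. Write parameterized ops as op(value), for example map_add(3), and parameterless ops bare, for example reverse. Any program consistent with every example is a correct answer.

drop(1) | map_add(-4) | map_mul(-5) | sort_asc | take(2) | map_neg

Check, running the answer program on each example:
  [32, 35, 3, 21] -> [35, 3, 21] -> [31, -1, 17] -> [-155, 5, -85] -> [-155, -85, 5] -> [-155, -85] -> [155, 85]
  [18, -15, 46, 12, 31, -7] -> [-15, 46, 12, 31, -7] -> [-19, 42, 8, 27, -11] -> [95, -210, -40, -135, 55] -> [-210, -135, -40, 55, 95] -> [-210, -135] -> [210, 135]
  [-21, -25, -21, 14, -13, 41, -26, -18] -> [-25, -21, 14, -13, 41, -26, -18] -> [-29, -25, 10, -17, 37, -30, -22] -> [145, 125, -50, 85, -185, 150, 110] -> [-185, -50, 85, 110, 125, 145, 150] -> [-185, -50] -> [185, 50]
  [-31, 29, -7] -> [29, -7] -> [25, -11] -> [-125, 55] -> [-125, 55] -> [-125, 55] -> [125, -55]
  [-17, -34, 5, -17, 30, 41, -42, -9, 45, -7] -> [-34, 5, -17, 30, 41, -42, -9, 45, -7] -> [-38, 1, -21, 26, 37, -46, -13, 41, -11] -> [190, -5, 105, -130, -185, 230, 65, -205, 55] -> [-205, -185, -130, -5, 55, 65, 105, 190, 230] -> [-205, -185] -> [205, 185]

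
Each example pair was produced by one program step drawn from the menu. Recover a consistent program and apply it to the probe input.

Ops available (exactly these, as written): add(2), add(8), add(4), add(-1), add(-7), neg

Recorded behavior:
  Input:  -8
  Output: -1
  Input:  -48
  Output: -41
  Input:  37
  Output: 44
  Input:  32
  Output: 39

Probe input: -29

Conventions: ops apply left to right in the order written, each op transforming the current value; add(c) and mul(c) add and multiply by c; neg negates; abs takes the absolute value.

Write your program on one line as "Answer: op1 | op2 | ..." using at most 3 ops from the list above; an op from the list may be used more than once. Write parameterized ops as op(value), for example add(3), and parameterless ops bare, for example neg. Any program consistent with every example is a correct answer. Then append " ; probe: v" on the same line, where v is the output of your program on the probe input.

add(8) | add(-1) ; probe: -22

Check, running the answer program on each example:
  -8 -> 0 -> -1
  -48 -> -40 -> -41
  37 -> 45 -> 44
  32 -> 40 -> 39
  probe: -29 -> -21 -> -22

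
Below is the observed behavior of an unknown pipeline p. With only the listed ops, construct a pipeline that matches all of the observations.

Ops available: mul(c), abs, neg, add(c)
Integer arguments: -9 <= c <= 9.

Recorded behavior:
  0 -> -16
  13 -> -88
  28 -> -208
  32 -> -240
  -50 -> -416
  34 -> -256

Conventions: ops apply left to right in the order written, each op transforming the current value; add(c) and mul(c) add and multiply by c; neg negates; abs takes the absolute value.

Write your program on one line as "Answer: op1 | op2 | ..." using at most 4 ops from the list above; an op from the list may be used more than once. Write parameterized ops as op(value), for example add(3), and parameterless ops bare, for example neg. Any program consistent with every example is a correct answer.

add(-2) | neg | abs | mul(-8)

Check, running the answer program on each example:
  0 -> -2 -> 2 -> 2 -> -16
  13 -> 11 -> -11 -> 11 -> -88
  28 -> 26 -> -26 -> 26 -> -208
  32 -> 30 -> -30 -> 30 -> -240
  -50 -> -52 -> 52 -> 52 -> -416
  34 -> 32 -> -32 -> 32 -> -256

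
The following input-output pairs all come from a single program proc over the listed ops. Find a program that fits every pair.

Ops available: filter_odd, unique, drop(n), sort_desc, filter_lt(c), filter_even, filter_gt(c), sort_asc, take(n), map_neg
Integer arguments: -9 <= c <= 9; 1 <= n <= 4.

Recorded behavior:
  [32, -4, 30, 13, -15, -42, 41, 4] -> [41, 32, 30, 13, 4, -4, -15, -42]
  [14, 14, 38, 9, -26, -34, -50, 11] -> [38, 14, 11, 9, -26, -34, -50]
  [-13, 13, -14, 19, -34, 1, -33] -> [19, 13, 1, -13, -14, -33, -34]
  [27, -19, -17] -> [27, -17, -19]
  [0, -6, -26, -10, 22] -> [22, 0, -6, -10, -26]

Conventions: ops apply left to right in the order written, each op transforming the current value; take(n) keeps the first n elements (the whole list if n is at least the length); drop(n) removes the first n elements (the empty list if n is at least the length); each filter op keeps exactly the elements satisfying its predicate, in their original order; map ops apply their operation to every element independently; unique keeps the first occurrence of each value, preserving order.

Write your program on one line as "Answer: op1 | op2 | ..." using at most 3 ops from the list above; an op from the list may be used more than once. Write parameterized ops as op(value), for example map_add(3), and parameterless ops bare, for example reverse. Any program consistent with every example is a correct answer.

unique | sort_desc

Check, running the answer program on each example:
  [32, -4, 30, 13, -15, -42, 41, 4] -> [32, -4, 30, 13, -15, -42, 41, 4] -> [41, 32, 30, 13, 4, -4, -15, -42]
  [14, 14, 38, 9, -26, -34, -50, 11] -> [14, 38, 9, -26, -34, -50, 11] -> [38, 14, 11, 9, -26, -34, -50]
  [-13, 13, -14, 19, -34, 1, -33] -> [-13, 13, -14, 19, -34, 1, -33] -> [19, 13, 1, -13, -14, -33, -34]
  [27, -19, -17] -> [27, -19, -17] -> [27, -17, -19]
  [0, -6, -26, -10, 22] -> [0, -6, -26, -10, 22] -> [22, 0, -6, -10, -26]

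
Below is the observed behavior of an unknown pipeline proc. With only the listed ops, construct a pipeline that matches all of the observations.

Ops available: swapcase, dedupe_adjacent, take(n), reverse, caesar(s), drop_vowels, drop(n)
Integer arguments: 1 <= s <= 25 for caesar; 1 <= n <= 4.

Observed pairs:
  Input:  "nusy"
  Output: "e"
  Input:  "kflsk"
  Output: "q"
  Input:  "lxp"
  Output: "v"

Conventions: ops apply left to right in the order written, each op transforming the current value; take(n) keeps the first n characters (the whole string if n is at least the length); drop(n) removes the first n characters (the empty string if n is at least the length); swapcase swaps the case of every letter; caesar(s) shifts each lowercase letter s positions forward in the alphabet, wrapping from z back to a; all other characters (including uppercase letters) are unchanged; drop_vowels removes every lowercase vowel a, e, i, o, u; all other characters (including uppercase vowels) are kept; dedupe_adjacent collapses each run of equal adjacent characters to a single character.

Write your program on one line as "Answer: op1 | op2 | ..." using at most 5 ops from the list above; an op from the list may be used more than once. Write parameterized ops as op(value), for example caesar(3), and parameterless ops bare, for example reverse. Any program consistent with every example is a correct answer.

reverse | drop_vowels | take(1) | caesar(6)

Check, running the answer program on each example:
  "nusy" -> "ysun" -> "ysn" -> "y" -> "e"
  "kflsk" -> "kslfk" -> "kslfk" -> "k" -> "q"
  "lxp" -> "pxl" -> "pxl" -> "p" -> "v"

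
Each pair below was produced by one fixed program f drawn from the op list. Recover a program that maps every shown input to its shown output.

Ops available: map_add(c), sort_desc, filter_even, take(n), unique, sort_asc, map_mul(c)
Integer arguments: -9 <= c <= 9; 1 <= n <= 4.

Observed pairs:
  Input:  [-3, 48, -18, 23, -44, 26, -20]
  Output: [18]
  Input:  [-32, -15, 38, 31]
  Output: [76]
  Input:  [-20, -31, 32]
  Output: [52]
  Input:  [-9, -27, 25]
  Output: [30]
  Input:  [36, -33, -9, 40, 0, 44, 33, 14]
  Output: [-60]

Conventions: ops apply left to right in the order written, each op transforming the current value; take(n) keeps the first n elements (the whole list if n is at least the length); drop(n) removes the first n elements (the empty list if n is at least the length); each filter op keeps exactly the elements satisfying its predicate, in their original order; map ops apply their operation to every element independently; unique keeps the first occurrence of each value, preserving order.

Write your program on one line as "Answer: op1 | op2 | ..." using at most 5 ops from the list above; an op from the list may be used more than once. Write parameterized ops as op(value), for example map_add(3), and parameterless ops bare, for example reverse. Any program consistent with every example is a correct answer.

take(1) | map_add(3) | map_add(-9) | map_mul(-2)

Check, running the answer program on each example:
  [-3, 48, -18, 23, -44, 26, -20] -> [-3] -> [0] -> [-9] -> [18]
  [-32, -15, 38, 31] -> [-32] -> [-29] -> [-38] -> [76]
  [-20, -31, 32] -> [-20] -> [-17] -> [-26] -> [52]
  [-9, -27, 25] -> [-9] -> [-6] -> [-15] -> [30]
  [36, -33, -9, 40, 0, 44, 33, 14] -> [36] -> [39] -> [30] -> [-60]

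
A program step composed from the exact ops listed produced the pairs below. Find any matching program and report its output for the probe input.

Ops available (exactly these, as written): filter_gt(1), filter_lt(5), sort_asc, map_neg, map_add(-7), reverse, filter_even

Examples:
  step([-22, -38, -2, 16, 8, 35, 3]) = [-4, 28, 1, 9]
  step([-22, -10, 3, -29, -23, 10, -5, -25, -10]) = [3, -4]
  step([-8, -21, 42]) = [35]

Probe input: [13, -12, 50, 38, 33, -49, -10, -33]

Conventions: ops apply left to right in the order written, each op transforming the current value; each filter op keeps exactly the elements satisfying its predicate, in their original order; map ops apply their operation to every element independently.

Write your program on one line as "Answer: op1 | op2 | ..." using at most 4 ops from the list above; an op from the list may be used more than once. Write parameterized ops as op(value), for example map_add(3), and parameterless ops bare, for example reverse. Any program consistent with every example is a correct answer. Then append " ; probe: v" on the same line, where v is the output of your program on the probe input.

filter_gt(1) | map_add(-7) | reverse ; probe: [26, 31, 43, 6]

Check, running the answer program on each example:
  [-22, -38, -2, 16, 8, 35, 3] -> [16, 8, 35, 3] -> [9, 1, 28, -4] -> [-4, 28, 1, 9]
  [-22, -10, 3, -29, -23, 10, -5, -25, -10] -> [3, 10] -> [-4, 3] -> [3, -4]
  [-8, -21, 42] -> [42] -> [35] -> [35]
  probe: [13, -12, 50, 38, 33, -49, -10, -33] -> [13, 50, 38, 33] -> [6, 43, 31, 26] -> [26, 31, 43, 6]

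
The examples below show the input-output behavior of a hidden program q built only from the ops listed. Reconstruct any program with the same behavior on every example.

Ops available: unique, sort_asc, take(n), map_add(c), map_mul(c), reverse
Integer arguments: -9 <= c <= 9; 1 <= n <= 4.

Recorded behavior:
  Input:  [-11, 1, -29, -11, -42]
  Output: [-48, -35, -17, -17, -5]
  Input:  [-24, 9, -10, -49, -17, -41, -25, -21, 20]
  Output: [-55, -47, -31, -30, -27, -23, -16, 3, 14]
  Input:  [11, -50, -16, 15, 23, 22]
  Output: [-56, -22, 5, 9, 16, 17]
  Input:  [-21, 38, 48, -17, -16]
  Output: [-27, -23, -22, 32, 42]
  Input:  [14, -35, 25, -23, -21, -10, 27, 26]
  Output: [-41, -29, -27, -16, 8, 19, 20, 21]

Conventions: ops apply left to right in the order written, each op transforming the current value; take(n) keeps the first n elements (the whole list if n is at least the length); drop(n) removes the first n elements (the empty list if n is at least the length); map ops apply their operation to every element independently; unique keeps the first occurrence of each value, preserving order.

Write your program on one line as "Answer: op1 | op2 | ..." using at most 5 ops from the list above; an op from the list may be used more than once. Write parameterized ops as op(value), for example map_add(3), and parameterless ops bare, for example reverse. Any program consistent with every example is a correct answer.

reverse | sort_asc | map_add(2) | map_add(-8)

Check, running the answer program on each example:
  [-11, 1, -29, -11, -42] -> [-42, -11, -29, 1, -11] -> [-42, -29, -11, -11, 1] -> [-40, -27, -9, -9, 3] -> [-48, -35, -17, -17, -5]
  [-24, 9, -10, -49, -17, -41, -25, -21, 20] -> [20, -21, -25, -41, -17, -49, -10, 9, -24] -> [-49, -41, -25, -24, -21, -17, -10, 9, 20] -> [-47, -39, -23, -22, -19, -15, -8, 11, 22] -> [-55, -47, -31, -30, -27, -23, -16, 3, 14]
  [11, -50, -16, 15, 23, 22] -> [22, 23, 15, -16, -50, 11] -> [-50, -16, 11, 15, 22, 23] -> [-48, -14, 13, 17, 24, 25] -> [-56, -22, 5, 9, 16, 17]
  [-21, 38, 48, -17, -16] -> [-16, -17, 48, 38, -21] -> [-21, -17, -16, 38, 48] -> [-19, -15, -14, 40, 50] -> [-27, -23, -22, 32, 42]
  [14, -35, 25, -23, -21, -10, 27, 26] -> [26, 27, -10, -21, -23, 25, -35, 14] -> [-35, -23, -21, -10, 14, 25, 26, 27] -> [-33, -21, -19, -8, 16, 27, 28, 29] -> [-41, -29, -27, -16, 8, 19, 20, 21]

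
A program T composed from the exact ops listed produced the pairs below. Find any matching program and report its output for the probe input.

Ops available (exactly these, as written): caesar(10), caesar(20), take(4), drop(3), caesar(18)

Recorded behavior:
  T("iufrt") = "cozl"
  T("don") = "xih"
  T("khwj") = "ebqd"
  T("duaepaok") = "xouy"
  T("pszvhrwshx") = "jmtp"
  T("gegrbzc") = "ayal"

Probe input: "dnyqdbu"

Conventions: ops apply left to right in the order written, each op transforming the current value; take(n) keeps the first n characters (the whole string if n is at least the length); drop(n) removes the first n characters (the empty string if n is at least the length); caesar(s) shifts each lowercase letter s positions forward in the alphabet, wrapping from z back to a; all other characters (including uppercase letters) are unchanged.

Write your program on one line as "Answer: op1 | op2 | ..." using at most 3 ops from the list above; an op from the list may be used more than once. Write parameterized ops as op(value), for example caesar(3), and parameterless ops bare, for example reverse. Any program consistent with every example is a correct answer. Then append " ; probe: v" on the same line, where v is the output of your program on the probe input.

caesar(20) | take(4) ; probe: "xhsk"

Check, running the answer program on each example:
  "iufrt" -> "cozln" -> "cozl"
  "don" -> "xih" -> "xih"
  "khwj" -> "ebqd" -> "ebqd"
  "duaepaok" -> "xouyjuie" -> "xouy"
  "pszvhrwshx" -> "jmtpblqmbr" -> "jmtp"
  "gegrbzc" -> "ayalvtw" -> "ayal"
  probe: "dnyqdbu" -> "xhskxvo" -> "xhsk"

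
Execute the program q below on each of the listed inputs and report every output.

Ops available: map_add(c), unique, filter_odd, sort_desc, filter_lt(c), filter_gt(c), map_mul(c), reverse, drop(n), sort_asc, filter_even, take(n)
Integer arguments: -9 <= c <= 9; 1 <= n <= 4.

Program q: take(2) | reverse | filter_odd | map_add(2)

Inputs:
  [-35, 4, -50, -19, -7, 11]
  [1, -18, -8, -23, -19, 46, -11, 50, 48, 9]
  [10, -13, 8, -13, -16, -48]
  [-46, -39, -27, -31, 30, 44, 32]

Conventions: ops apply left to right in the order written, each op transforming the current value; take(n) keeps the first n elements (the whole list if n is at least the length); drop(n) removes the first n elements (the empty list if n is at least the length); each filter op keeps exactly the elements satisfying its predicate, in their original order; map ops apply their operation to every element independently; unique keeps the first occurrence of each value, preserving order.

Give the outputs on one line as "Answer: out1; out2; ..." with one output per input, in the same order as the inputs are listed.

Execution, op by op:
  [-35, 4, -50, -19, -7, 11] -> [-35, 4] -> [4, -35] -> [-35] -> [-33]
  [1, -18, -8, -23, -19, 46, -11, 50, 48, 9] -> [1, -18] -> [-18, 1] -> [1] -> [3]
  [10, -13, 8, -13, -16, -48] -> [10, -13] -> [-13, 10] -> [-13] -> [-11]
  [-46, -39, -27, -31, 30, 44, 32] -> [-46, -39] -> [-39, -46] -> [-39] -> [-37]

[-33]; [3]; [-11]; [-37]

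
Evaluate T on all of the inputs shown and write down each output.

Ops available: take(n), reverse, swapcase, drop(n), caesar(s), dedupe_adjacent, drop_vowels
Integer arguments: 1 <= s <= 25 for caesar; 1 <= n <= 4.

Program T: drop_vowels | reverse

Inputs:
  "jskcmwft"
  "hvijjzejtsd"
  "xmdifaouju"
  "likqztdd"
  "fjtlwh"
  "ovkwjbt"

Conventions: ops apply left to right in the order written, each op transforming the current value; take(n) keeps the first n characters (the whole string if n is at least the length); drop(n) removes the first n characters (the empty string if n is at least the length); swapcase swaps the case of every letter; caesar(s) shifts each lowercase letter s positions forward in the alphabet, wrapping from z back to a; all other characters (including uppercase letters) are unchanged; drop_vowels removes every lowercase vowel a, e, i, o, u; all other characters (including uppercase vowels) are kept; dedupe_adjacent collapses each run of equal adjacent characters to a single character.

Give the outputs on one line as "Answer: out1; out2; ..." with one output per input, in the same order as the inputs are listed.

"tfwmcksj"; "dstjzjjvh"; "jfdmx"; "ddtzqkl"; "hwltjf"; "tbjwkv"

Execution, op by op:
  "jskcmwft" -> "jskcmwft" -> "tfwmcksj"
  "hvijjzejtsd" -> "hvjjzjtsd" -> "dstjzjjvh"
  "xmdifaouju" -> "xmdfj" -> "jfdmx"
  "likqztdd" -> "lkqztdd" -> "ddtzqkl"
  "fjtlwh" -> "fjtlwh" -> "hwltjf"
  "ovkwjbt" -> "vkwjbt" -> "tbjwkv"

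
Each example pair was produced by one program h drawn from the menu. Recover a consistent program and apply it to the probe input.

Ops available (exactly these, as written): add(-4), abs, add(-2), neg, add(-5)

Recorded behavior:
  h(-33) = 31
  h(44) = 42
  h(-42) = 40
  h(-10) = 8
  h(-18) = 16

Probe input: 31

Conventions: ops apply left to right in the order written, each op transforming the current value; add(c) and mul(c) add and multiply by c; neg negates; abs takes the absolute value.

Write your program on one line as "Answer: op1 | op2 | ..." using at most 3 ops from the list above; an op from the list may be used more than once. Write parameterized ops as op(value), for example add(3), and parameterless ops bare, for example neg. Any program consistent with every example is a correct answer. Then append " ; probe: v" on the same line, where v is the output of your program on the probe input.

neg | abs | add(-2) ; probe: 29

Check, running the answer program on each example:
  -33 -> 33 -> 33 -> 31
  44 -> -44 -> 44 -> 42
  -42 -> 42 -> 42 -> 40
  -10 -> 10 -> 10 -> 8
  -18 -> 18 -> 18 -> 16
  probe: 31 -> -31 -> 31 -> 29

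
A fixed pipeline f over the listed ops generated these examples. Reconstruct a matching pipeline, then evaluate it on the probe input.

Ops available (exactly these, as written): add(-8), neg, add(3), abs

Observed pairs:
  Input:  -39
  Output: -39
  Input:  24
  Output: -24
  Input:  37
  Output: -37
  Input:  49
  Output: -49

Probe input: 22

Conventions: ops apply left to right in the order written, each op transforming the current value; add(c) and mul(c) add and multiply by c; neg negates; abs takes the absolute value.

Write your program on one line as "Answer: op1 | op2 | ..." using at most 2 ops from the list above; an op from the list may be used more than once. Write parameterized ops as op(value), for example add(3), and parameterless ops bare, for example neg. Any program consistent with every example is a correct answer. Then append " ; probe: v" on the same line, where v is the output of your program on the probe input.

abs | neg ; probe: -22

Check, running the answer program on each example:
  -39 -> 39 -> -39
  24 -> 24 -> -24
  37 -> 37 -> -37
  49 -> 49 -> -49
  probe: 22 -> 22 -> -22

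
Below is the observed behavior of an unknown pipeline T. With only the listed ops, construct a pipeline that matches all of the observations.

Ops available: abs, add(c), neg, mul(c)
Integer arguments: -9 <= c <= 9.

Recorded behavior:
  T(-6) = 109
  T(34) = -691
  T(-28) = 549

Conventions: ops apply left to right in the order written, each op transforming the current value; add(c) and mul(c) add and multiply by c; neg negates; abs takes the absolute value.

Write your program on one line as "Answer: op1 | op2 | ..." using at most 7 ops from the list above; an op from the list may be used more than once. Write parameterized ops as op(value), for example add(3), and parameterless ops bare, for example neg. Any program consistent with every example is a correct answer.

mul(4) | mul(5) | add(9) | add(-4) | neg | add(-6)

Check, running the answer program on each example:
  -6 -> -24 -> -120 -> -111 -> -115 -> 115 -> 109
  34 -> 136 -> 680 -> 689 -> 685 -> -685 -> -691
  -28 -> -112 -> -560 -> -551 -> -555 -> 555 -> 549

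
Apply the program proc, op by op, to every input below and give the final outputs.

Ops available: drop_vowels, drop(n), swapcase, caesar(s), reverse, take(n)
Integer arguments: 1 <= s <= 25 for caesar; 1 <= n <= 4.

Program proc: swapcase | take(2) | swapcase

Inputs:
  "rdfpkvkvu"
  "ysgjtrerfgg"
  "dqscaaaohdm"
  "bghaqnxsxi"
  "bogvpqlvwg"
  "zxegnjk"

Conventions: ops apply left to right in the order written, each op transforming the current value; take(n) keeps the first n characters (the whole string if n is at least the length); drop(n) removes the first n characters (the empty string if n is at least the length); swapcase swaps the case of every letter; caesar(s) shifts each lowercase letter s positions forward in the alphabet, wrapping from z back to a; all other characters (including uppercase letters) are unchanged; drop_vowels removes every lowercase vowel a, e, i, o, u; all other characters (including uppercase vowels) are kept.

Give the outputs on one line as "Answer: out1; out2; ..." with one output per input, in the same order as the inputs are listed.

Execution, op by op:
  "rdfpkvkvu" -> "RDFPKVKVU" -> "RD" -> "rd"
  "ysgjtrerfgg" -> "YSGJTRERFGG" -> "YS" -> "ys"
  "dqscaaaohdm" -> "DQSCAAAOHDM" -> "DQ" -> "dq"
  "bghaqnxsxi" -> "BGHAQNXSXI" -> "BG" -> "bg"
  "bogvpqlvwg" -> "BOGVPQLVWG" -> "BO" -> "bo"
  "zxegnjk" -> "ZXEGNJK" -> "ZX" -> "zx"

"rd"; "ys"; "dq"; "bg"; "bo"; "zx"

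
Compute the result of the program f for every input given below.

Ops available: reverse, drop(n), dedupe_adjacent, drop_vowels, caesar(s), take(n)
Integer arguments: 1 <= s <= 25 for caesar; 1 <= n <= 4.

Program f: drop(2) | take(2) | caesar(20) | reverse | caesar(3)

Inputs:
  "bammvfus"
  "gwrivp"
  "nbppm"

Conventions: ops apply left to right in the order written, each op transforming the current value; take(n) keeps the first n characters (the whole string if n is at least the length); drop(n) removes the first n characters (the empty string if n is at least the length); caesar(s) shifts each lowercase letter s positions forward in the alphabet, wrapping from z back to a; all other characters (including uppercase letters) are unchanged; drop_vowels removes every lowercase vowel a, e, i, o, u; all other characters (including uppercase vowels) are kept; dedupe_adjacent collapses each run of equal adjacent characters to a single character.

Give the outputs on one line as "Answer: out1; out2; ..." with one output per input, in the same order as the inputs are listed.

Execution, op by op:
  "bammvfus" -> "mmvfus" -> "mm" -> "gg" -> "gg" -> "jj"
  "gwrivp" -> "rivp" -> "ri" -> "lc" -> "cl" -> "fo"
  "nbppm" -> "ppm" -> "pp" -> "jj" -> "jj" -> "mm"

"jj"; "fo"; "mm"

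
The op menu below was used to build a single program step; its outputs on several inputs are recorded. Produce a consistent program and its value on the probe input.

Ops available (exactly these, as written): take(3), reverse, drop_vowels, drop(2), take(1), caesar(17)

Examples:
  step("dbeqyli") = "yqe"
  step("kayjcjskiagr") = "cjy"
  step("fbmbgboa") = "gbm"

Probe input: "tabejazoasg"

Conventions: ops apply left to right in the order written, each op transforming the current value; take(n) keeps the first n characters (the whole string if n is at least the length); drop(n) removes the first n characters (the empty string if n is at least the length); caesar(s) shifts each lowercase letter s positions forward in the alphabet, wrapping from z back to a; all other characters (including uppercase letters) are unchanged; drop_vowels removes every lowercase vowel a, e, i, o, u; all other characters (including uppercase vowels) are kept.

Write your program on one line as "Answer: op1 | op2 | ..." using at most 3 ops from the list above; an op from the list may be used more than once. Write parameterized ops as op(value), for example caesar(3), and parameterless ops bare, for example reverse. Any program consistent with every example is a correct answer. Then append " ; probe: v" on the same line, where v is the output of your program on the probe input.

drop(2) | take(3) | reverse ; probe: "jeb"

Check, running the answer program on each example:
  "dbeqyli" -> "eqyli" -> "eqy" -> "yqe"
  "kayjcjskiagr" -> "yjcjskiagr" -> "yjc" -> "cjy"
  "fbmbgboa" -> "mbgboa" -> "mbg" -> "gbm"
  probe: "tabejazoasg" -> "bejazoasg" -> "bej" -> "jeb"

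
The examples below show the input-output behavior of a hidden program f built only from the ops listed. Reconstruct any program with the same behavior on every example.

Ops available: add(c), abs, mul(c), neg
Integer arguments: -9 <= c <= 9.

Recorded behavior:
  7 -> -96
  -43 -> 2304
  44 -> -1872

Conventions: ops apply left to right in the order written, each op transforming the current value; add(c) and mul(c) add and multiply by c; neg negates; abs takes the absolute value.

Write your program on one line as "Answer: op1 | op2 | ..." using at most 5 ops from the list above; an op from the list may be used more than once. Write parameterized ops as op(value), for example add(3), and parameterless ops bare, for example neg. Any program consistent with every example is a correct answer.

add(-1) | add(-4) | neg | mul(8) | mul(6)

Check, running the answer program on each example:
  7 -> 6 -> 2 -> -2 -> -16 -> -96
  -43 -> -44 -> -48 -> 48 -> 384 -> 2304
  44 -> 43 -> 39 -> -39 -> -312 -> -1872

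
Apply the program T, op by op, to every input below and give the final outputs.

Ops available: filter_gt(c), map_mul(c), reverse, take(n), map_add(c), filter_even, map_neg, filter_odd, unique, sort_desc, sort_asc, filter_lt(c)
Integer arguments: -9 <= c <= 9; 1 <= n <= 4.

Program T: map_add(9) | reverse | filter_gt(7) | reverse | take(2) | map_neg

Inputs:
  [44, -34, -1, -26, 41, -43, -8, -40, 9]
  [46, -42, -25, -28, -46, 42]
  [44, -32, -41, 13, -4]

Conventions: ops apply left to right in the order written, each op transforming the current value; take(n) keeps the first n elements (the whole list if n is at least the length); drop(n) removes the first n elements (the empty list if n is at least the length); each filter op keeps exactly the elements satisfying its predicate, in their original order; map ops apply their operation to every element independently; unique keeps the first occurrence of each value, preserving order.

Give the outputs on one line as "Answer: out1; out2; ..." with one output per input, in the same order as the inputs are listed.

[-53, -8]; [-55, -51]; [-53, -22]

Execution, op by op:
  [44, -34, -1, -26, 41, -43, -8, -40, 9] -> [53, -25, 8, -17, 50, -34, 1, -31, 18] -> [18, -31, 1, -34, 50, -17, 8, -25, 53] -> [18, 50, 8, 53] -> [53, 8, 50, 18] -> [53, 8] -> [-53, -8]
  [46, -42, -25, -28, -46, 42] -> [55, -33, -16, -19, -37, 51] -> [51, -37, -19, -16, -33, 55] -> [51, 55] -> [55, 51] -> [55, 51] -> [-55, -51]
  [44, -32, -41, 13, -4] -> [53, -23, -32, 22, 5] -> [5, 22, -32, -23, 53] -> [22, 53] -> [53, 22] -> [53, 22] -> [-53, -22]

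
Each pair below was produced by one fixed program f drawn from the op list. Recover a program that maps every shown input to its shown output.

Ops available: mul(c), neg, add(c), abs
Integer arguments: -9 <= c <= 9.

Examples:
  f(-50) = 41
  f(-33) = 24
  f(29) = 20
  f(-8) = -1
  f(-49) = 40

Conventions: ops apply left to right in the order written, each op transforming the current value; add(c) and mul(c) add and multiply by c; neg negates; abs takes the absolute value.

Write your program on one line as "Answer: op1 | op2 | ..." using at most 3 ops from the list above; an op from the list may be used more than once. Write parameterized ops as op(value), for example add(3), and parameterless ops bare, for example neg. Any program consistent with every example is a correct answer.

abs | add(-9)

Check, running the answer program on each example:
  -50 -> 50 -> 41
  -33 -> 33 -> 24
  29 -> 29 -> 20
  -8 -> 8 -> -1
  -49 -> 49 -> 40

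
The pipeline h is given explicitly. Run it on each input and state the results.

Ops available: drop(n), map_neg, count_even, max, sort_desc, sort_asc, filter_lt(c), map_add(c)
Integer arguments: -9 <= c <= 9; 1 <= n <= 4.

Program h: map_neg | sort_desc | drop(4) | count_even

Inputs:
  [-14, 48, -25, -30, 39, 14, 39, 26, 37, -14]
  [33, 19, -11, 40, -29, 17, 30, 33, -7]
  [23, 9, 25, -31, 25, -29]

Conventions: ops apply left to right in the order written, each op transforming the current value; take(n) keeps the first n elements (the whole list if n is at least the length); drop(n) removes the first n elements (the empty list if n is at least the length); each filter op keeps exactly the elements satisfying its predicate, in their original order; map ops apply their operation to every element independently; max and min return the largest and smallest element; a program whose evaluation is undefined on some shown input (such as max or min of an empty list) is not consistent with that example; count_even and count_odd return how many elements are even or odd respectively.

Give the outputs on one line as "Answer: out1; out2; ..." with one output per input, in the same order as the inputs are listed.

Execution, op by op:
  [-14, 48, -25, -30, 39, 14, 39, 26, 37, -14] -> [14, -48, 25, 30, -39, -14, -39, -26, -37, 14] -> [30, 25, 14, 14, -14, -26, -37, -39, -39, -48] -> [-14, -26, -37, -39, -39, -48] -> 3
  [33, 19, -11, 40, -29, 17, 30, 33, -7] -> [-33, -19, 11, -40, 29, -17, -30, -33, 7] -> [29, 11, 7, -17, -19, -30, -33, -33, -40] -> [-19, -30, -33, -33, -40] -> 2
  [23, 9, 25, -31, 25, -29] -> [-23, -9, -25, 31, -25, 29] -> [31, 29, -9, -23, -25, -25] -> [-25, -25] -> 0

3; 2; 0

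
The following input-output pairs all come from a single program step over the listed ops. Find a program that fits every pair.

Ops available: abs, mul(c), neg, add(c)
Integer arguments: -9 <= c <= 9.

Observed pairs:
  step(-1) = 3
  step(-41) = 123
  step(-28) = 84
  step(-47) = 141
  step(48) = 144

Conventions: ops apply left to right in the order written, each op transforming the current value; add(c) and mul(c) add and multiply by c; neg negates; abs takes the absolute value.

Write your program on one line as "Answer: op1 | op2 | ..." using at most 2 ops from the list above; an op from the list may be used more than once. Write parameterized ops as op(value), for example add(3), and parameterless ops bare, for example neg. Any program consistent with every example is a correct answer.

abs | mul(3)

Check, running the answer program on each example:
  -1 -> 1 -> 3
  -41 -> 41 -> 123
  -28 -> 28 -> 84
  -47 -> 47 -> 141
  48 -> 48 -> 144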